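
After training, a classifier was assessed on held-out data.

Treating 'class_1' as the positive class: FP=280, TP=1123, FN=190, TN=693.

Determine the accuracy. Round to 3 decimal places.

0.794

Accuracy = (TP+TN)/N = (1123+693)/2286 = 0.794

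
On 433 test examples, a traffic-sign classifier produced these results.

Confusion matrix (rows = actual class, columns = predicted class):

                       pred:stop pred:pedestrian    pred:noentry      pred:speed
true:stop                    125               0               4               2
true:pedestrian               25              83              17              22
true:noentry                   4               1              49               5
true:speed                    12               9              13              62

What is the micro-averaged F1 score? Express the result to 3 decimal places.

Micro-averaging pools counts across classes: ΣTP=319, ΣFP=114, ΣFN=114.
Micro-F1 score = 2·TP/(2·TP+FP+FN) on pooled counts = 0.737 (equals overall accuracy in single-label multiclass).

0.737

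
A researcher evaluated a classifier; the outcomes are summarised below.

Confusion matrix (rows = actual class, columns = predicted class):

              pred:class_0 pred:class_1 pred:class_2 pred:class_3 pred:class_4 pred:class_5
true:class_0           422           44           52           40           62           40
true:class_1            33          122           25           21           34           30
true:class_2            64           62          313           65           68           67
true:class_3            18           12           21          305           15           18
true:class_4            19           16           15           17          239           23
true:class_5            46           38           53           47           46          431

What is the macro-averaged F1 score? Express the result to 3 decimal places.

0.606

Per-class F1 score (2·TP/(2·TP+FP+FN)):
  class_0: TP=422, FP=33+64+18+19+46=180, FN=44+52+40+62+40=238 → 844/1262 = 0.6688
  class_1: TP=122, FP=44+62+12+16+38=172, FN=33+25+21+34+30=143 → 244/559 = 0.4365
  class_2: TP=313, FP=52+25+21+15+53=166, FN=64+62+65+68+67=326 → 626/1118 = 0.5599
  class_3: TP=305, FP=40+21+65+17+47=190, FN=18+12+21+15+18=84 → 610/884 = 0.6900
  class_4: TP=239, FP=62+34+68+15+46=225, FN=19+16+15+17+23=90 → 478/793 = 0.6028
  class_5: TP=431, FP=40+30+67+18+23=178, FN=46+38+53+47+46=230 → 862/1270 = 0.6787
Macro-F1 score = mean = (0.6688 + 0.4365 + 0.5599 + 0.6900 + 0.6028 + 0.6787) / 6 = 0.606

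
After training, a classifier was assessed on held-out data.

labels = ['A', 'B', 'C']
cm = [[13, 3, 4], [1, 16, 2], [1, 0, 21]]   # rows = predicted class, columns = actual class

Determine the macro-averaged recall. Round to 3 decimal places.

0.829

Per-class recall (TP/(TP+FN)):
  A: TP=13, FN=1+1=2 → 13/15 = 0.8667
  B: TP=16, FN=3+0=3 → 16/19 = 0.8421
  C: TP=21, FN=4+2=6 → 21/27 = 0.7778
Macro-recall = mean = (0.8667 + 0.8421 + 0.7778) / 3 = 0.829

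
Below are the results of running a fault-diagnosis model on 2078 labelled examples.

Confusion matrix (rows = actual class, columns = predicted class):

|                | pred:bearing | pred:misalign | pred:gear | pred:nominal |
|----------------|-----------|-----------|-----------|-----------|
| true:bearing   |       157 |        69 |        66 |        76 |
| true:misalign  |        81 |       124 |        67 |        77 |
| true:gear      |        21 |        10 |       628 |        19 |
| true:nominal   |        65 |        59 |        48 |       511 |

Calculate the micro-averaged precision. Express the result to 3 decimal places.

Micro-averaging pools counts across classes: ΣTP=1420, ΣFP=658, ΣFN=658.
Micro-precision = TP/(TP+FP) on pooled counts = 0.683 (equals overall accuracy in single-label multiclass).

0.683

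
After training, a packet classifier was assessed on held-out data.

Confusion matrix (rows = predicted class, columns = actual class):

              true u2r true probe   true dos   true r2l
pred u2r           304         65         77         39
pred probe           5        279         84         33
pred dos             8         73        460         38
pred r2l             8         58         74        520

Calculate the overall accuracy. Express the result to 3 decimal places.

Accuracy = trace / total = (304+279+460+520=1563) / 2125 = 1563/2125 = 0.736

0.736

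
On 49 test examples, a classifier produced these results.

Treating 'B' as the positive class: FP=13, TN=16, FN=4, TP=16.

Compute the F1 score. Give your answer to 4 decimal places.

0.6531

Precision = TP/(TP+FP) = 16/29 = 0.5517
Recall = TP/(TP+FN) = 16/20 = 0.8000
F1 = 2·TP/(2·TP+FP+FN) = 32/49 = 0.6531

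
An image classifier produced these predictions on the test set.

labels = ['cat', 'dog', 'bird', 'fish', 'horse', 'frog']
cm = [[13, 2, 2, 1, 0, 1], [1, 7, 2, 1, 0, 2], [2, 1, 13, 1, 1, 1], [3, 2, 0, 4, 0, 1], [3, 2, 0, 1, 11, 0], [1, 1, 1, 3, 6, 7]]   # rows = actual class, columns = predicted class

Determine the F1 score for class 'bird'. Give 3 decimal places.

Take TP from the diagonal, FP from the rest of the 'bird' prediction marginal, FN from the rest of the 'bird' actual marginal.
F1 score = 2·TP/(2·TP+FP+FN).
bird: TP=13, FP=2+2+0+0+1=5, FN=2+1+1+1+1=6 → 26/37 = 0.7027

0.703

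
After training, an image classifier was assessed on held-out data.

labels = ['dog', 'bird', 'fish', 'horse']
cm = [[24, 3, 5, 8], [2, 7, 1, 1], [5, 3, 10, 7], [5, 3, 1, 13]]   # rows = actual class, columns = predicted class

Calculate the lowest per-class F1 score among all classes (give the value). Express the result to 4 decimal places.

Per-class F1 score (2·TP/(2·TP+FP+FN)):
  dog: TP=24, FP=2+5+5=12, FN=3+5+8=16 → 48/76 = 0.63158
  bird: TP=7, FP=3+3+3=9, FN=2+1+1=4 → 14/27 = 0.51852
  fish: TP=10, FP=5+1+1=7, FN=5+3+7=15 → 20/42 = 0.47619
  horse: TP=13, FP=8+1+7=16, FN=5+3+1=9 → 26/51 = 0.50980
Lowest is class 'fish' with F1 score = 0.4762.

0.4762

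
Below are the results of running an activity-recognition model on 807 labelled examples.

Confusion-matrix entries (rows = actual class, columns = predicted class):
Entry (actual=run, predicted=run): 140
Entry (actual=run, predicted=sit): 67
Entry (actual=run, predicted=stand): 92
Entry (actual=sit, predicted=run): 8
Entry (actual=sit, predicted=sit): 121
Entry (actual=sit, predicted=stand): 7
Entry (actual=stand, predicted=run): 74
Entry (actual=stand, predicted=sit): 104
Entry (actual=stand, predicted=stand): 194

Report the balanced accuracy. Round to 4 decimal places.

0.6265

Balanced accuracy = mean of per-class recall.
  run: recall = 140/299 = 0.46823
  sit: recall = 121/136 = 0.88971
  stand: recall = 194/372 = 0.52151
Mean = (0.46823 + 0.88971 + 0.52151) / 3 = 0.6265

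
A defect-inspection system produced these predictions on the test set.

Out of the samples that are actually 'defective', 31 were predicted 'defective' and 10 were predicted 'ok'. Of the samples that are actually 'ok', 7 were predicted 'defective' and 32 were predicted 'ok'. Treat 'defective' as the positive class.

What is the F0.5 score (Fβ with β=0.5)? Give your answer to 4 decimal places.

Fβ = (1+β²)·TP / ((1+β²)·TP + β²·FN + FP), with β²=1/4
= 1.25·31 / (1.25·31 + 0.25·10 + 7) = 0.8031

0.8031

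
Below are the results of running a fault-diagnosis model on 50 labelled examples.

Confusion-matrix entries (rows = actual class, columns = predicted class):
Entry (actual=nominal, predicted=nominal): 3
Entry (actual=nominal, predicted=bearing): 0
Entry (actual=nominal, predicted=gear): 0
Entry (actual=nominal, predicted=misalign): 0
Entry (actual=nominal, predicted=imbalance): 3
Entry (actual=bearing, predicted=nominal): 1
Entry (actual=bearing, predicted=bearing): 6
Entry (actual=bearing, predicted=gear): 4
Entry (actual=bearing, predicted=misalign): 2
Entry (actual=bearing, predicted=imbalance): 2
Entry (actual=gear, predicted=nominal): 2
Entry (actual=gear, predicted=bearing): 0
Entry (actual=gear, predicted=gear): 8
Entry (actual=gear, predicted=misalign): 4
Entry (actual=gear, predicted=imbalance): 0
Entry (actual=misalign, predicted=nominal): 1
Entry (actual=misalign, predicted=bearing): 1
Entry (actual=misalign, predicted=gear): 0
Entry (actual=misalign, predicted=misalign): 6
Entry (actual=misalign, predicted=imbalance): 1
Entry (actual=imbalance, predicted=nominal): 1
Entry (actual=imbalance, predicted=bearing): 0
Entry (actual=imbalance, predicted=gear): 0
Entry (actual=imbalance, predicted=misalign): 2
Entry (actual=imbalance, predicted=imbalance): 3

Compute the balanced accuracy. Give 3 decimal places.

0.528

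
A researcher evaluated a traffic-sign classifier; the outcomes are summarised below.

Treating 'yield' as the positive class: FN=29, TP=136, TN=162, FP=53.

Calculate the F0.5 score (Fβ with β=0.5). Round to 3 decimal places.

0.738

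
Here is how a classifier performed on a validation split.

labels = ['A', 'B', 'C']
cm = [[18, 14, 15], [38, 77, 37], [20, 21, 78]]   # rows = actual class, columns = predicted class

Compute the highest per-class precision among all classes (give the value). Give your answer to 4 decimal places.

0.6875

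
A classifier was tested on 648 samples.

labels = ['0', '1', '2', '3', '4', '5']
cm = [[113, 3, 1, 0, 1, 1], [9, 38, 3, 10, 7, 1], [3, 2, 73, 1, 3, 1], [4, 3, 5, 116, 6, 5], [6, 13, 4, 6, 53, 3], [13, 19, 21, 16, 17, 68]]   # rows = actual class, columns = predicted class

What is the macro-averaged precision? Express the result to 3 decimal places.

Per-class precision (TP/(TP+FP)):
  0: TP=113, FP=9+3+4+6+13=35 → 113/148 = 0.7635
  1: TP=38, FP=3+2+3+13+19=40 → 38/78 = 0.4872
  2: TP=73, FP=1+3+5+4+21=34 → 73/107 = 0.6822
  3: TP=116, FP=0+10+1+6+16=33 → 116/149 = 0.7785
  4: TP=53, FP=1+7+3+6+17=34 → 53/87 = 0.6092
  5: TP=68, FP=1+1+1+5+3=11 → 68/79 = 0.8608
Macro-precision = mean = (0.7635 + 0.4872 + 0.6822 + 0.7785 + 0.6092 + 0.8608) / 6 = 0.697

0.697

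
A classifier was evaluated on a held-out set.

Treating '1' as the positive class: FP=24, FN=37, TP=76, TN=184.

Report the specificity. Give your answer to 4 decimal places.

Specificity = TN/(TN+FP) = 184/(184+24) = 0.8846

0.8846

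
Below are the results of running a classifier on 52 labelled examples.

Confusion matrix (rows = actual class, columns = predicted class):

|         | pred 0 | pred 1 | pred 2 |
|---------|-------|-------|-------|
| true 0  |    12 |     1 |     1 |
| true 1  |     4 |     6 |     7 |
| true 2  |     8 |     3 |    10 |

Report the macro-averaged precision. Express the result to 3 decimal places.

Per-class precision (TP/(TP+FP)):
  0: TP=12, FP=4+8=12 → 12/24 = 0.5000
  1: TP=6, FP=1+3=4 → 6/10 = 0.6000
  2: TP=10, FP=1+7=8 → 10/18 = 0.5556
Macro-precision = mean = (0.5000 + 0.6000 + 0.5556) / 3 = 0.552

0.552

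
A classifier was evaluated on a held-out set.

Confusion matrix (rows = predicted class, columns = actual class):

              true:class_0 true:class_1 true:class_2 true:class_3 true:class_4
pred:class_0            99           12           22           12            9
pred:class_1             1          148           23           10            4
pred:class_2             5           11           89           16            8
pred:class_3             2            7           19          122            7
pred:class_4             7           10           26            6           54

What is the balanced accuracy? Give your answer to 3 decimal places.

Balanced accuracy = mean of per-class recall.
  class_0: recall = 99/114 = 0.8684
  class_1: recall = 148/188 = 0.7872
  class_2: recall = 89/179 = 0.4972
  class_3: recall = 122/166 = 0.7349
  class_4: recall = 54/82 = 0.6585
Mean = (0.8684 + 0.7872 + 0.4972 + 0.7349 + 0.6585) / 5 = 0.709

0.709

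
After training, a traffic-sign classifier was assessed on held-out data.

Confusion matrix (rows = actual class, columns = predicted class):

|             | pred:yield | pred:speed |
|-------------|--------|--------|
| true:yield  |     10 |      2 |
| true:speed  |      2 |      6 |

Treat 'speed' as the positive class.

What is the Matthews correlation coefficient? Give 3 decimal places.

MCC = (TP·TN − FP·FN) / √((TP+FP)(TP+FN)(TN+FP)(TN+FN))
Numerator = 6·10 − 2·2 = 56
Denominator = √(8·8·12·12) = √9216 = 96.0000
MCC = 56 / 96.0000 = 0.583

0.583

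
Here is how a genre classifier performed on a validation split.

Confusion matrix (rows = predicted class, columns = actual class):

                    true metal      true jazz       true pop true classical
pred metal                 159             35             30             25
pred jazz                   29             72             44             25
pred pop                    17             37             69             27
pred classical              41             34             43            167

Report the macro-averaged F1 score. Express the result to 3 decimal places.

0.525

Per-class F1 score (2·TP/(2·TP+FP+FN)):
  metal: TP=159, FP=35+30+25=90, FN=29+17+41=87 → 318/495 = 0.6424
  jazz: TP=72, FP=29+44+25=98, FN=35+37+34=106 → 144/348 = 0.4138
  pop: TP=69, FP=17+37+27=81, FN=30+44+43=117 → 138/336 = 0.4107
  classical: TP=167, FP=41+34+43=118, FN=25+25+27=77 → 334/529 = 0.6314
Macro-F1 score = mean = (0.6424 + 0.4138 + 0.4107 + 0.6314) / 4 = 0.525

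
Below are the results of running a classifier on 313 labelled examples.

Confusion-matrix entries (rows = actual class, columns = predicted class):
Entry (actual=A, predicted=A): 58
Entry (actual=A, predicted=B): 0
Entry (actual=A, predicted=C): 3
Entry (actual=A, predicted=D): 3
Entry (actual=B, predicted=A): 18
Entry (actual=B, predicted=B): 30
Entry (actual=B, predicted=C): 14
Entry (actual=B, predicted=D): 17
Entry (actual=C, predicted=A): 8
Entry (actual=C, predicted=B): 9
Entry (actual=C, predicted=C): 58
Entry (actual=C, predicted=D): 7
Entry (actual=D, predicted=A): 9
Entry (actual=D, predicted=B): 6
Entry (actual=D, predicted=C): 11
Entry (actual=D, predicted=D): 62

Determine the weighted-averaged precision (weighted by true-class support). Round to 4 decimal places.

0.6683

Per-class precision (TP/(TP+FP)):
  A: TP=58, FP=18+8+9=35 → 58/93 = 0.62366
  B: TP=30, FP=0+9+6=15 → 30/45 = 0.66667
  C: TP=58, FP=3+14+11=28 → 58/86 = 0.67442
  D: TP=62, FP=3+17+7=27 → 62/89 = 0.69663
Weighted-precision = Σ (supportᵢ/N)·precisionᵢ with N=313: (64/313)·0.62366 + (79/313)·0.66667 + (82/313)·0.67442 + (88/313)·0.69663 = 0.6683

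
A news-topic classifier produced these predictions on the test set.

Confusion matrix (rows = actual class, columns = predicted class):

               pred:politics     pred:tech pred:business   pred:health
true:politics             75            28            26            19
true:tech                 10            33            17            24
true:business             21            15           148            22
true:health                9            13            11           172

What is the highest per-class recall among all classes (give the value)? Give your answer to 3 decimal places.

Per-class recall (TP/(TP+FN)):
  politics: TP=75, FN=28+26+19=73 → 75/148 = 0.5068
  tech: TP=33, FN=10+17+24=51 → 33/84 = 0.3929
  business: TP=148, FN=21+15+22=58 → 148/206 = 0.7184
  health: TP=172, FN=9+13+11=33 → 172/205 = 0.8390
Highest is class 'health' with recall = 0.839.

0.839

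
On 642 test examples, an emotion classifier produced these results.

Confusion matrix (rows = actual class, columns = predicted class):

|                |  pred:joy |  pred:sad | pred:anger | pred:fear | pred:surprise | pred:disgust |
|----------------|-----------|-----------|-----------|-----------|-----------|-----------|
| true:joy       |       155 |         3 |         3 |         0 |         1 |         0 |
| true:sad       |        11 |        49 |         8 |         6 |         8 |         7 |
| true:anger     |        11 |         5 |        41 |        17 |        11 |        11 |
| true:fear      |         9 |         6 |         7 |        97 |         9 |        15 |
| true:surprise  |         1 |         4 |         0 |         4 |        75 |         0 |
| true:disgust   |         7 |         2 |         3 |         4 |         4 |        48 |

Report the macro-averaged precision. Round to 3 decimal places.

0.703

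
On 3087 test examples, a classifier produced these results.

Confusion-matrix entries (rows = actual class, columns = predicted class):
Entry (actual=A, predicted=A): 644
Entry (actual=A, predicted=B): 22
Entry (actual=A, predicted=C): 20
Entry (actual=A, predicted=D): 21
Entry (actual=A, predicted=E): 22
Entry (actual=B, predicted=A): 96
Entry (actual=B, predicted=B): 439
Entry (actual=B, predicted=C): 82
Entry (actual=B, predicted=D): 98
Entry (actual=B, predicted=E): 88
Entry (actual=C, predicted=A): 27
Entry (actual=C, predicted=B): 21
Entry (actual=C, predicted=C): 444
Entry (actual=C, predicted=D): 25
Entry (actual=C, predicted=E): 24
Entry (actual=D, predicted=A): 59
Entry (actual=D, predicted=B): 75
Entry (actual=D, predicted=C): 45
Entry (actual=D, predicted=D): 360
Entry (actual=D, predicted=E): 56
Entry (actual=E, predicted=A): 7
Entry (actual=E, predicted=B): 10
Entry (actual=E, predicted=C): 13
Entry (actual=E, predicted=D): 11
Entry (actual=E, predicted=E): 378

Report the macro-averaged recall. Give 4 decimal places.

0.7516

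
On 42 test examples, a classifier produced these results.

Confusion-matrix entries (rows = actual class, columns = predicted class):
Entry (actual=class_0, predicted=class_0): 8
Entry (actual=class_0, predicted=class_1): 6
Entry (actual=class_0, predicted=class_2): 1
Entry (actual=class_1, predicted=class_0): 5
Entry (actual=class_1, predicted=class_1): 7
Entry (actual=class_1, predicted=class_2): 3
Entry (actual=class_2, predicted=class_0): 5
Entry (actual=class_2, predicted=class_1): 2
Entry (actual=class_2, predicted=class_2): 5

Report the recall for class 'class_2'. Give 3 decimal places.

0.417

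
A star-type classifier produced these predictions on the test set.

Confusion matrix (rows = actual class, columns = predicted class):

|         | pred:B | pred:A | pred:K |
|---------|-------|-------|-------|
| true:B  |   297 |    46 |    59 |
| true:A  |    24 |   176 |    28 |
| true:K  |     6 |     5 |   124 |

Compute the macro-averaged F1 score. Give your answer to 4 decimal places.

Per-class F1 score (2·TP/(2·TP+FP+FN)):
  B: TP=297, FP=24+6=30, FN=46+59=105 → 594/729 = 0.81481
  A: TP=176, FP=46+5=51, FN=24+28=52 → 352/455 = 0.77363
  K: TP=124, FP=59+28=87, FN=6+5=11 → 248/346 = 0.71676
Macro-F1 score = mean = (0.81481 + 0.77363 + 0.71676) / 3 = 0.7684

0.7684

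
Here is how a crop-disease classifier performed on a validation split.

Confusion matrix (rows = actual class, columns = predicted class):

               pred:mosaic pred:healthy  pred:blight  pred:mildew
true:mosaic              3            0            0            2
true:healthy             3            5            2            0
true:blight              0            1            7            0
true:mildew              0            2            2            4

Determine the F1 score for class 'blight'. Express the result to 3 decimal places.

F1 score = 2·TP/(2·TP+FP+FN).
blight: TP=7, FP=0+2+2=4, FN=0+1+0=1 → 14/19 = 0.7368

0.737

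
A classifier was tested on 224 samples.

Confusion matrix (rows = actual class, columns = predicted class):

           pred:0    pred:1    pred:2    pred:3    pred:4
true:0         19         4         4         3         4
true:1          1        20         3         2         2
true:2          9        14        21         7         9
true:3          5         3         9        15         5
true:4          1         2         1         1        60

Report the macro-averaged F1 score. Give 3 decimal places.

0.566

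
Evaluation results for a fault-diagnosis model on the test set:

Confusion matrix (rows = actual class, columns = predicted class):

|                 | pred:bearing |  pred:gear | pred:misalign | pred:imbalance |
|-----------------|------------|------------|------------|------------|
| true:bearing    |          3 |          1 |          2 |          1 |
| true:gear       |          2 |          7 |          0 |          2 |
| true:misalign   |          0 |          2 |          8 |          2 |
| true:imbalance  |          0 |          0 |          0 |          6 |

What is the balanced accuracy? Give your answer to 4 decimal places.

0.6829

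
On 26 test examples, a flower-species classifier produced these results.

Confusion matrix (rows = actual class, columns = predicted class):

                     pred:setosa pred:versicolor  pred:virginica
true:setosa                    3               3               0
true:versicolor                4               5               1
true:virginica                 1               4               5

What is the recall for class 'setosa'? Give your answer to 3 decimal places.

Treat 'setosa' as positive and all other classes as negative.
recall = TP/(TP+FN).
setosa: TP=3, FN=3+0=3 → 3/6 = 0.5000

0.500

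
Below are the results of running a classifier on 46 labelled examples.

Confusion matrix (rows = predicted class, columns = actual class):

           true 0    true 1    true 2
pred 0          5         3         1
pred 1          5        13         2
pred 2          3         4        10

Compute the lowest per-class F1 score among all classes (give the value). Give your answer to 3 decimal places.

0.455

Per-class F1 score (2·TP/(2·TP+FP+FN)):
  0: TP=5, FP=3+1=4, FN=5+3=8 → 10/22 = 0.4545
  1: TP=13, FP=5+2=7, FN=3+4=7 → 26/40 = 0.6500
  2: TP=10, FP=3+4=7, FN=1+2=3 → 20/30 = 0.6667
Lowest is class '0' with F1 score = 0.455.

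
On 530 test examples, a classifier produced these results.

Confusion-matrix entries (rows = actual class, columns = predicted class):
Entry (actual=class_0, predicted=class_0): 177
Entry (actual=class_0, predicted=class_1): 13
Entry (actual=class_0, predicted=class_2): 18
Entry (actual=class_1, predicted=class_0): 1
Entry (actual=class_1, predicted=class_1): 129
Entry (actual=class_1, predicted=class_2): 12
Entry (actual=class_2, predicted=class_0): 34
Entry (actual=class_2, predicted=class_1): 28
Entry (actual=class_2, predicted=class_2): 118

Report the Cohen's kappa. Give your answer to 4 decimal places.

Observed agreement pₒ = trace/N = 424/530 = 0.80000
Expected agreement pₑ = Σ (rowᵢ·colᵢ)/N² = (208·212 + 142·170 + 180·148)/530² = 0.33776
κ = (pₒ − pₑ)/(1 − pₑ) = (0.80000 − 0.33776)/(1 − 0.33776) = 0.6980

0.6980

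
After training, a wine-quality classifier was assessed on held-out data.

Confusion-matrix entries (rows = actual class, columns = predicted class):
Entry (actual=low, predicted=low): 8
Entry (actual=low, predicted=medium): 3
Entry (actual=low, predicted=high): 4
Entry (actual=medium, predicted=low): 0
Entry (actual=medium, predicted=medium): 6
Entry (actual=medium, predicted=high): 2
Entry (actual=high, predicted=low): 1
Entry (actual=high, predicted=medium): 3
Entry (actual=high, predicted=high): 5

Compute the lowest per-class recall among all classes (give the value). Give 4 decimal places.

0.5333

Per-class recall (TP/(TP+FN)):
  low: TP=8, FN=3+4=7 → 8/15 = 0.53333
  medium: TP=6, FN=0+2=2 → 6/8 = 0.75000
  high: TP=5, FN=1+3=4 → 5/9 = 0.55556
Lowest is class 'low' with recall = 0.5333.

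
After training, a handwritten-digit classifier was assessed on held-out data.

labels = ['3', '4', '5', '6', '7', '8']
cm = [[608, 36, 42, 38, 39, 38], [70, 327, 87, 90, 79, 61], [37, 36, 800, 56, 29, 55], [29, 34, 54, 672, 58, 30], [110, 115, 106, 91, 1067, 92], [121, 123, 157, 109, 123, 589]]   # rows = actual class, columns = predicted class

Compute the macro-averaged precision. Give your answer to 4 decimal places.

Per-class precision (TP/(TP+FP)):
  3: TP=608, FP=70+37+29+110+121=367 → 608/975 = 0.62359
  4: TP=327, FP=36+36+34+115+123=344 → 327/671 = 0.48733
  5: TP=800, FP=42+87+54+106+157=446 → 800/1246 = 0.64205
  6: TP=672, FP=38+90+56+91+109=384 → 672/1056 = 0.63636
  7: TP=1067, FP=39+79+29+58+123=328 → 1067/1395 = 0.76487
  8: TP=589, FP=38+61+55+30+92=276 → 589/865 = 0.68092
Macro-precision = mean = (0.62359 + 0.48733 + 0.64205 + 0.63636 + 0.76487 + 0.68092) / 6 = 0.6392

0.6392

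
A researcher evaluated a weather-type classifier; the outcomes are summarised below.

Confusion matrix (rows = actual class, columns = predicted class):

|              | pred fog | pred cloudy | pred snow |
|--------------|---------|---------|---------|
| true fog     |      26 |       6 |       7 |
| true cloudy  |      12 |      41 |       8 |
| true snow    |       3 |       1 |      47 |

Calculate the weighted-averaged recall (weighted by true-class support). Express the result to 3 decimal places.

0.755

Per-class recall (TP/(TP+FN)):
  fog: TP=26, FN=6+7=13 → 26/39 = 0.6667
  cloudy: TP=41, FN=12+8=20 → 41/61 = 0.6721
  snow: TP=47, FN=3+1=4 → 47/51 = 0.9216
Weighted-recall = Σ (supportᵢ/N)·recallᵢ with N=151: (39/151)·0.6667 + (61/151)·0.6721 + (51/151)·0.9216 = 0.755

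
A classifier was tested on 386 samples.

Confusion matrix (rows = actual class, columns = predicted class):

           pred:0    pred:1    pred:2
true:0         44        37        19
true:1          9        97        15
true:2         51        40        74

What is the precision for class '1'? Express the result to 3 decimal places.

Take TP from the diagonal, FP from the rest of the '1' prediction marginal, FN from the rest of the '1' actual marginal.
precision = TP/(TP+FP).
1: TP=97, FP=37+40=77 → 97/174 = 0.5575

0.557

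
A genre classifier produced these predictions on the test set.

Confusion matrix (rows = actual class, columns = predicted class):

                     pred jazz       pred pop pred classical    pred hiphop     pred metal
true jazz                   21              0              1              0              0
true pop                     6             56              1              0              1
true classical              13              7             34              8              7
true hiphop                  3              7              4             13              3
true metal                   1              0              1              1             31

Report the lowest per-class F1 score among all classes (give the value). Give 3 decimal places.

Per-class F1 score (2·TP/(2·TP+FP+FN)):
  jazz: TP=21, FP=6+13+3+1=23, FN=0+1+0+0=1 → 42/66 = 0.6364
  pop: TP=56, FP=0+7+7+0=14, FN=6+1+0+1=8 → 112/134 = 0.8358
  classical: TP=34, FP=1+1+4+1=7, FN=13+7+8+7=35 → 68/110 = 0.6182
  hiphop: TP=13, FP=0+0+8+1=9, FN=3+7+4+3=17 → 26/52 = 0.5000
  metal: TP=31, FP=0+1+7+3=11, FN=1+0+1+1=3 → 62/76 = 0.8158
Lowest is class 'hiphop' with F1 score = 0.500.

0.500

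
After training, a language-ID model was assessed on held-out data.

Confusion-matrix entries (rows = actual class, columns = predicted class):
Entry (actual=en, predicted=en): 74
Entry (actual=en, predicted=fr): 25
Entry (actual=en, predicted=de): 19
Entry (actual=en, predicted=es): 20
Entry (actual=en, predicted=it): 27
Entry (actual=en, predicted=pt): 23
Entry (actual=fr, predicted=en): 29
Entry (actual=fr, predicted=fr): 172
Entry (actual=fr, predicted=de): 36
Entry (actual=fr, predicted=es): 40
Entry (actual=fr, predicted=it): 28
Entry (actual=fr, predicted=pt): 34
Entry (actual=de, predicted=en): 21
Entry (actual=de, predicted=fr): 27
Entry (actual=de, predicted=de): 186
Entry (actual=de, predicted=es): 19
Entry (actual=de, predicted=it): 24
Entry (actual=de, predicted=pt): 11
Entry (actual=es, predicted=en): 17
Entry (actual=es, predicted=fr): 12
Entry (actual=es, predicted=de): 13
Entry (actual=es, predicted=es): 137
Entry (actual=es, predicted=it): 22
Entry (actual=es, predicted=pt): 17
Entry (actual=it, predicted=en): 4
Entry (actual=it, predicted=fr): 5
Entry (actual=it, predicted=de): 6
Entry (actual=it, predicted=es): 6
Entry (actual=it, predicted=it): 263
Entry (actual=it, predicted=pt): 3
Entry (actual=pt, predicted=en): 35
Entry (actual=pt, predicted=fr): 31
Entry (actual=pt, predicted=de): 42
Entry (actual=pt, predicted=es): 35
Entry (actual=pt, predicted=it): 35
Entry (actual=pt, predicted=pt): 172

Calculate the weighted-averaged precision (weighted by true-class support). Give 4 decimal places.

0.6024

Per-class precision (TP/(TP+FP)):
  en: TP=74, FP=29+21+17+4+35=106 → 74/180 = 0.41111
  fr: TP=172, FP=25+27+12+5+31=100 → 172/272 = 0.63235
  de: TP=186, FP=19+36+13+6+42=116 → 186/302 = 0.61589
  es: TP=137, FP=20+40+19+6+35=120 → 137/257 = 0.53307
  it: TP=263, FP=27+28+24+22+35=136 → 263/399 = 0.65915
  pt: TP=172, FP=23+34+11+17+3=88 → 172/260 = 0.66154
Weighted-precision = Σ (supportᵢ/N)·precisionᵢ with N=1670: (188/1670)·0.41111 + (339/1670)·0.63235 + (288/1670)·0.61589 + (218/1670)·0.53307 + (287/1670)·0.65915 + (350/1670)·0.66154 = 0.6024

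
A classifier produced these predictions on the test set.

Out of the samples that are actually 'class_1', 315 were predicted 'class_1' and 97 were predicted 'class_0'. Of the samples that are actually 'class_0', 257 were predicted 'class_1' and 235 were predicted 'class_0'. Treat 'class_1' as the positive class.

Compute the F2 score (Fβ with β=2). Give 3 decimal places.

0.709

Fβ = (1+β²)·TP / ((1+β²)·TP + β²·FN + FP), with β²=4
= 5·315 / (5·315 + 4·97 + 257) = 0.709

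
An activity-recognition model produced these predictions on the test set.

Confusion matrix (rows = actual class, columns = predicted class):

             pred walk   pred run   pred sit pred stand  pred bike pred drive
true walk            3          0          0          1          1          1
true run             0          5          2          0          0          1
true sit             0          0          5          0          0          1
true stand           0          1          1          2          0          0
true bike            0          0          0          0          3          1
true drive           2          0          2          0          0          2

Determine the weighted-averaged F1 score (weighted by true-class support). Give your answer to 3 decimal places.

0.589

Per-class F1 score (2·TP/(2·TP+FP+FN)):
  walk: TP=3, FP=0+0+0+0+2=2, FN=0+0+1+1+1=3 → 6/11 = 0.5455
  run: TP=5, FP=0+0+1+0+0=1, FN=0+2+0+0+1=3 → 10/14 = 0.7143
  sit: TP=5, FP=0+2+1+0+2=5, FN=0+0+0+0+1=1 → 10/16 = 0.6250
  stand: TP=2, FP=1+0+0+0+0=1, FN=0+1+1+0+0=2 → 4/7 = 0.5714
  bike: TP=3, FP=1+0+0+0+0=1, FN=0+0+0+0+1=1 → 6/8 = 0.7500
  drive: TP=2, FP=1+1+1+0+1=4, FN=2+0+2+0+0=4 → 4/12 = 0.3333
Weighted-F1 score = Σ (supportᵢ/N)·F1 scoreᵢ with N=34: (6/34)·0.5455 + (8/34)·0.7143 + (6/34)·0.6250 + (4/34)·0.5714 + (4/34)·0.7500 + (6/34)·0.3333 = 0.589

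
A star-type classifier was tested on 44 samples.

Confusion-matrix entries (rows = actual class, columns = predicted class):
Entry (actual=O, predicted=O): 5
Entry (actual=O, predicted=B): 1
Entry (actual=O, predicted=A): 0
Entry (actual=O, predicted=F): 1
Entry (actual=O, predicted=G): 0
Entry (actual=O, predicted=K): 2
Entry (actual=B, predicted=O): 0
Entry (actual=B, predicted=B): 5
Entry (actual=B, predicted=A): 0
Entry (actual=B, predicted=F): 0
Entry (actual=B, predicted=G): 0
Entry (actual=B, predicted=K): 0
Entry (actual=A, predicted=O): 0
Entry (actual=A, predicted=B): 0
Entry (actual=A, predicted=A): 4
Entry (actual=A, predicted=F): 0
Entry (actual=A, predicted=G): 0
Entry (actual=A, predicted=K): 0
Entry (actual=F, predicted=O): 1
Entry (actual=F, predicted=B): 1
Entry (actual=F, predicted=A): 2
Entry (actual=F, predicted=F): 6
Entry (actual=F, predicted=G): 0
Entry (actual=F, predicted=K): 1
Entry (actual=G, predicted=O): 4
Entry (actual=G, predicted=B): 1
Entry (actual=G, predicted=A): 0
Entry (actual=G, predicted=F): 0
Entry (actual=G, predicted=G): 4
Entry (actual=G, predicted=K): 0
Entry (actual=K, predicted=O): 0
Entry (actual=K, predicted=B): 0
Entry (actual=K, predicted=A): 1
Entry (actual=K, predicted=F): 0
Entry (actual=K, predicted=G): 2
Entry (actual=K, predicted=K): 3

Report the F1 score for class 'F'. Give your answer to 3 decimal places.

0.667

Treat 'F' as positive and all other classes as negative.
F1 score = 2·TP/(2·TP+FP+FN).
F: TP=6, FP=1+0+0+0+0=1, FN=1+1+2+0+1=5 → 12/18 = 0.6667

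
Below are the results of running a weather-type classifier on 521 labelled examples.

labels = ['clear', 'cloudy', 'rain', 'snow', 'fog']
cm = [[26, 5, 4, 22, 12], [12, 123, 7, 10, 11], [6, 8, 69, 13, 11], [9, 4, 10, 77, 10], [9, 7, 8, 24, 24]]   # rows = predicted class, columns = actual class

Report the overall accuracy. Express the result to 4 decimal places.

Accuracy = trace / total = (26+123+69+77+24=319) / 521 = 319/521 = 0.6123

0.6123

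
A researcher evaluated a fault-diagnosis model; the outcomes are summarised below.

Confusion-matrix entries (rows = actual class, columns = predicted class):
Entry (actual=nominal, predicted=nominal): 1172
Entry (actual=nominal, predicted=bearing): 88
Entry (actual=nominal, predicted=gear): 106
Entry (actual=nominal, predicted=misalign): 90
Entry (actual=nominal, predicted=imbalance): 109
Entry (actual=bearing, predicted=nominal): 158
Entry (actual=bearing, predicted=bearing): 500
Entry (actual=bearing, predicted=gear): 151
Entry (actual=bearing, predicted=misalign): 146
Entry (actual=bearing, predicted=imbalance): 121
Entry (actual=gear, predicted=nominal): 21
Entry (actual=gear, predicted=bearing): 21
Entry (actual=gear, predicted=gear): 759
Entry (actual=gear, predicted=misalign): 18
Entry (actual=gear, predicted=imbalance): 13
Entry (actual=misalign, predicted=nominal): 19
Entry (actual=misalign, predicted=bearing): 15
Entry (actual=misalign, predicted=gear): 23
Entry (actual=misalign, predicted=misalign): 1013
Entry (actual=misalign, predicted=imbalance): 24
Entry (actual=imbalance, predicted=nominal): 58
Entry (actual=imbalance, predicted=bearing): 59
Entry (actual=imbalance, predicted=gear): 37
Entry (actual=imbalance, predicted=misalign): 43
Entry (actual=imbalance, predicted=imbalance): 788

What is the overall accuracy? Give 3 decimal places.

Accuracy = trace / total = (1172+500+759+1013+788=4232) / 5552 = 4232/5552 = 0.762

0.762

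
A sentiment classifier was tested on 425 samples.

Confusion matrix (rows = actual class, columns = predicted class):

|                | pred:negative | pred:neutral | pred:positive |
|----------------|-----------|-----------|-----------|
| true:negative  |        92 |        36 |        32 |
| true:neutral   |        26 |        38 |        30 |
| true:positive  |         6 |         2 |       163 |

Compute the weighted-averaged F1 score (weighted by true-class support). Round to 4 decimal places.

0.6740

Per-class F1 score (2·TP/(2·TP+FP+FN)):
  negative: TP=92, FP=26+6=32, FN=36+32=68 → 184/284 = 0.64789
  neutral: TP=38, FP=36+2=38, FN=26+30=56 → 76/170 = 0.44706
  positive: TP=163, FP=32+30=62, FN=6+2=8 → 326/396 = 0.82323
Weighted-F1 score = Σ (supportᵢ/N)·F1 scoreᵢ with N=425: (160/425)·0.64789 + (94/425)·0.44706 + (171/425)·0.82323 = 0.6740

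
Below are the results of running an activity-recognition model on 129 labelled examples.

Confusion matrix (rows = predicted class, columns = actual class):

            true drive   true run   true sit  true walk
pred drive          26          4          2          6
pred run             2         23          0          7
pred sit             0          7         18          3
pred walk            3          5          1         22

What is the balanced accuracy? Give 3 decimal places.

0.716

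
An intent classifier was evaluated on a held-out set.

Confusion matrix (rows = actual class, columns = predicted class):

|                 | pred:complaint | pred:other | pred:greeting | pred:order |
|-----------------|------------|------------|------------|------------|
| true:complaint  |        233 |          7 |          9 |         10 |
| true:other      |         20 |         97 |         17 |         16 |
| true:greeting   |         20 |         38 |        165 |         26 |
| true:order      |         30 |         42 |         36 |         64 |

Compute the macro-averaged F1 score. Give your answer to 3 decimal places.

0.637

Per-class F1 score (2·TP/(2·TP+FP+FN)):
  complaint: TP=233, FP=20+20+30=70, FN=7+9+10=26 → 466/562 = 0.8292
  other: TP=97, FP=7+38+42=87, FN=20+17+16=53 → 194/334 = 0.5808
  greeting: TP=165, FP=9+17+36=62, FN=20+38+26=84 → 330/476 = 0.6933
  order: TP=64, FP=10+16+26=52, FN=30+42+36=108 → 128/288 = 0.4444
Macro-F1 score = mean = (0.8292 + 0.5808 + 0.6933 + 0.4444) / 4 = 0.637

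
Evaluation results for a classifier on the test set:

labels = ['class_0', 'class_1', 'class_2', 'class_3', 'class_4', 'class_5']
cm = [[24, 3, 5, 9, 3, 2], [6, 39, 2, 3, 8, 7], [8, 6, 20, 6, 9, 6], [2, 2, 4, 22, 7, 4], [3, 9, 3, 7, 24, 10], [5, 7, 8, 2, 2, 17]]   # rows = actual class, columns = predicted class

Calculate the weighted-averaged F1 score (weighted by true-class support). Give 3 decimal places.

0.479

Per-class F1 score (2·TP/(2·TP+FP+FN)):
  class_0: TP=24, FP=6+8+2+3+5=24, FN=3+5+9+3+2=22 → 48/94 = 0.5106
  class_1: TP=39, FP=3+6+2+9+7=27, FN=6+2+3+8+7=26 → 78/131 = 0.5954
  class_2: TP=20, FP=5+2+4+3+8=22, FN=8+6+6+9+6=35 → 40/97 = 0.4124
  class_3: TP=22, FP=9+3+6+7+2=27, FN=2+2+4+7+4=19 → 44/90 = 0.4889
  class_4: TP=24, FP=3+8+9+7+2=29, FN=3+9+3+7+10=32 → 48/109 = 0.4404
  class_5: TP=17, FP=2+7+6+4+10=29, FN=5+7+8+2+2=24 → 34/87 = 0.3908
Weighted-F1 score = Σ (supportᵢ/N)·F1 scoreᵢ with N=304: (46/304)·0.5106 + (65/304)·0.5954 + (55/304)·0.4124 + (41/304)·0.4889 + (56/304)·0.4404 + (41/304)·0.3908 = 0.479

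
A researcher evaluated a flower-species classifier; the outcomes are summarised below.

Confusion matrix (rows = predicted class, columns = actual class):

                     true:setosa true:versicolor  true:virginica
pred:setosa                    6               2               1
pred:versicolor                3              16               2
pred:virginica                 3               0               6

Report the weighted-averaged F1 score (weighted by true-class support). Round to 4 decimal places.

0.7084

Per-class F1 score (2·TP/(2·TP+FP+FN)):
  setosa: TP=6, FP=2+1=3, FN=3+3=6 → 12/21 = 0.57143
  versicolor: TP=16, FP=3+2=5, FN=2+0=2 → 32/39 = 0.82051
  virginica: TP=6, FP=3+0=3, FN=1+2=3 → 12/18 = 0.66667
Weighted-F1 score = Σ (supportᵢ/N)·F1 scoreᵢ with N=39: (12/39)·0.57143 + (18/39)·0.82051 + (9/39)·0.66667 = 0.7084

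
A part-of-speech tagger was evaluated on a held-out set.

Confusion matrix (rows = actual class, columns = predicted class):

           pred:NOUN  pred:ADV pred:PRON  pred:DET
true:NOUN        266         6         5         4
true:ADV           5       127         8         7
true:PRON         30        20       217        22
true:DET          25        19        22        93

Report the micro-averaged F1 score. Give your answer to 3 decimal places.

0.803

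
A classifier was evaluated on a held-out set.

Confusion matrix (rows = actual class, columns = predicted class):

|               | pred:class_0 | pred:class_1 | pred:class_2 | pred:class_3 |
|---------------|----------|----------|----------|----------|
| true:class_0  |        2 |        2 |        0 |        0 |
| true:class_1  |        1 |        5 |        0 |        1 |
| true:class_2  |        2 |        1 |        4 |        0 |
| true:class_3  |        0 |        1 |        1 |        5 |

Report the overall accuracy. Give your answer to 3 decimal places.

Accuracy = trace / total = (2+5+4+5=16) / 25 = 16/25 = 0.640

0.640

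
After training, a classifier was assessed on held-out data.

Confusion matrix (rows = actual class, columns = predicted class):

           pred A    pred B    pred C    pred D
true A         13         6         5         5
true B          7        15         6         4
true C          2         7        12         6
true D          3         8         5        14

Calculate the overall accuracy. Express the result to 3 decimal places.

Accuracy = trace / total = (13+15+12+14=54) / 118 = 54/118 = 0.458

0.458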